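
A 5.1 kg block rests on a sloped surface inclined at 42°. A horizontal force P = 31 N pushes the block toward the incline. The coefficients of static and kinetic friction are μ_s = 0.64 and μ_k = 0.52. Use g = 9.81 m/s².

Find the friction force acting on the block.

Resolve perpendicular to the incline: N = m g cos θ + P sin θ = 5.1×9.81×cos 42° + 31×sin 42° = 57.92 N.
Along the incline, the net driving force (taking up-slope positive) is P cos θ − m g sin θ = 23.04 − 33.48 = -10.44 N, so equilibrium requires friction f = 10.44 N (up-slope).
Maximum static friction: μ_s N = 0.64 × 57.92 = 37.07 N.
Since 10.44 N is within the 37.07 N limit, the block stays put and friction is exactly 10.4 N.

f ≈ 10.4 N (up the incline)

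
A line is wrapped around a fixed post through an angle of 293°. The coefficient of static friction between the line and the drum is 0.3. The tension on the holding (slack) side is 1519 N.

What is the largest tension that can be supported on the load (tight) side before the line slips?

T_max ≈ 7040 N

At impending slip the capstan equation gives T₂/T₁ = e^{μβ} with β in radians.
β = 293° × π/180 = 5.114 rad.
e^{μβ} = e^{0.3×5.114} = 4.637.
T₂ = T₁ · e^{μβ} = 1519 × 4.637 = 7040 N.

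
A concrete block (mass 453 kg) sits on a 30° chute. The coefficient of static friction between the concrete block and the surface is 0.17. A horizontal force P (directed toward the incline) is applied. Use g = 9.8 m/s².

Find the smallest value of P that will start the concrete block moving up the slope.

P ≈ 3680 N

At impending motion up the slope, friction acts down-slope at its limit: f = μ_s N.
Perpendicular to the incline: N = m g cos θ + P sin θ.
Along the incline: P cos θ = m g sin θ + μ_s N = m g sin θ + μ_s (m g cos θ + P sin θ).
Solving, P (cos θ − μ_s sin θ) = m g (sin θ + μ_s cos θ), so P = 453×9.8×(sin 30° + 0.17 cos 30°)/(cos 30° − 0.17 sin 30°) = 4440×0.6472/0.781 = 3680 N.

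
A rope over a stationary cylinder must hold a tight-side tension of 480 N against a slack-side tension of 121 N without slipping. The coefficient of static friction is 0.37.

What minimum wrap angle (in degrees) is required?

β_min ≈ 213°

T₂/T₁ = e^{μβ} → β = ln(T₂/T₁)/μ.
β = ln(480/121)/0.37 = 1.378/0.37 = 3.724 rad.
In degrees: β = 3.724 × 180/π = 213°.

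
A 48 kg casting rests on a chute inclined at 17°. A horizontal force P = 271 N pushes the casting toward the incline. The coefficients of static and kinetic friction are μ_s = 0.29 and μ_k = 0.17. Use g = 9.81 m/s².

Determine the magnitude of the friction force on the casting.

Resolve perpendicular to the incline: N = m g cos θ + P sin θ = 48×9.81×cos 17° + 271×sin 17° = 529.5 N.
Along the incline, the net driving force (taking up-slope positive) is P cos θ − m g sin θ = 259.2 − 137.7 = 121.5 N, so equilibrium requires friction f = -121.5 N (down-slope).
Maximum static friction: μ_s N = 0.29 × 529.5 = 153.6 N.
Since 121.5 N is within the 153.6 N limit, the casting stays put and friction is exactly 121 N.

f ≈ 121 N (down the incline)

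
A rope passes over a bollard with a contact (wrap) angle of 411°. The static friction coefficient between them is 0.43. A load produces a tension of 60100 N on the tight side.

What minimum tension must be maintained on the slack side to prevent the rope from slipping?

T_min ≈ 2750 N

Capstan equation at impending slip: T_tight/T_slack = e^{μβ}.
β = 411° = 7.173 rad; e^{μβ} = e^{0.43×7.173} = 21.86.
T_slack = T_tight / e^{μβ} = 60100 / 21.86 = 2750 N.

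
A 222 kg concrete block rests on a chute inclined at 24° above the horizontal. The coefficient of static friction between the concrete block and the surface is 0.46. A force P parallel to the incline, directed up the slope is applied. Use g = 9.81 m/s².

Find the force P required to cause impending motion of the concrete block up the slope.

At impending motion up the slope, friction acts down-slope at its limit: f = μ_s N.
P is parallel to the surface, so N = m g cos θ = 1990 N.
Along the incline: P = m g sin θ + μ_s N = 886 + 0.46×1990 = 1800 N.

P ≈ 1800 N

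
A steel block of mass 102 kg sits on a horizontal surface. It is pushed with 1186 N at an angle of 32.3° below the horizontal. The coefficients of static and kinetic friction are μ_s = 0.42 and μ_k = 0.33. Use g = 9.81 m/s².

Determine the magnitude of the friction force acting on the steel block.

Vertical equilibrium gives N = m g + P sin α = 1634 N.
For equilibrium, f = P cos α = 1186×cos 32.3° = 1002 N.
μ_s N = 0.42 × 1634 = 686.4 N.
The required friction exceeds μ_s N, so the steel block moves and f = μ_k N = 539 N.

f ≈ 539 N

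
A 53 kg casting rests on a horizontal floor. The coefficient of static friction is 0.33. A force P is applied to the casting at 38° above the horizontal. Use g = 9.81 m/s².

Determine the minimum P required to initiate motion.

P ≈ 173 N

N = m g − P sin α (the pull lifts the casting).
At impending slip, P cos α = μ_s N = μ_s (m g − P sin α).
Solving: P (cos α + μ_s sin α) = μ_s m g → P = 0.33×520/(cos 38° + 0.33 sin 38°) = 172/0.9912 = 173 N.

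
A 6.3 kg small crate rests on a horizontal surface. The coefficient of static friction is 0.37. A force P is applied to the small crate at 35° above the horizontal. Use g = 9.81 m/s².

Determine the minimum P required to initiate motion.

N = m g − P sin α (the pull lifts the small crate).
At impending slip, P cos α = μ_s N = μ_s (m g − P sin α).
Solving: P (cos α + μ_s sin α) = μ_s m g → P = 0.37×61.8/(cos 35° + 0.37 sin 35°) = 22.9/1.031 = 22.2 N.

P ≈ 22.2 N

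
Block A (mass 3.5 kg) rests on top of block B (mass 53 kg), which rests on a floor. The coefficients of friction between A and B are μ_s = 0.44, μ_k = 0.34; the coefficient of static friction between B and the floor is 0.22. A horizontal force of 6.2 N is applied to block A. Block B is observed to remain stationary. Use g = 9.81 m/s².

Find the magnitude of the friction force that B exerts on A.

Normal force at the A–B interface: N₁ = m_A g = 34.34 N.
Maximum static friction on A from B: μ_s N₁ = 0.44×34.34 = 15.11 N.
Since P = 6.2 N ≤ 15.11 N, A does not slip on B; friction on A equals P = 6.2 N.
By Newton's third law B feels 6.2 N forward from A. With B stationary, the floor's static friction on B balances it: f₂ = 6.2 N (well within μ_s(m_A+m_B)g = 121.9 N).

f ≈ 6.2 N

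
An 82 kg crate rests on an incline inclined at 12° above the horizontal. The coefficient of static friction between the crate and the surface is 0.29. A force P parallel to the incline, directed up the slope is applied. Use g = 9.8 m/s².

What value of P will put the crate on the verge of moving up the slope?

P ≈ 395 N

At impending motion up the slope, friction acts down-slope at its limit: f = μ_s N.
P is parallel to the surface, so N = m g cos θ = 786 N.
Along the incline: P = m g sin θ + μ_s N = 167 + 0.29×786 = 395 N.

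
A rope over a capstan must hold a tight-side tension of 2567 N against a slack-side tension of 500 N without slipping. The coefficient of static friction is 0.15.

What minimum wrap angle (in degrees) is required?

T₂/T₁ = e^{μβ} → β = ln(T₂/T₁)/μ.
β = ln(2567/500)/0.15 = 1.636/0.15 = 10.91 rad.
In degrees: β = 10.91 × 180/π = 625°.

β_min ≈ 625°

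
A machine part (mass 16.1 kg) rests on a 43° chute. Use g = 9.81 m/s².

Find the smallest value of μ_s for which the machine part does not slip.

μ_s,min ≈ 0.933

At the slip threshold m g sin θ = μ_s m g cos θ, so μ_s,min = tan θ.
μ_s,min = tan 43° = 0.933.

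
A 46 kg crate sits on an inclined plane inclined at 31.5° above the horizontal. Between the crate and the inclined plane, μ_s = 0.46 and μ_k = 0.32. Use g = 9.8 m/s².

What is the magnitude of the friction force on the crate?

f ≈ 123 N (up the incline)

The normal reaction is N = m g cos θ = 384.4 N.
Along the slope the weight component is m g sin θ = 235.5 N; friction must supply exactly this, acting up-slope.
The static-friction ceiling is μ_s N = 0.46 × 384.4 = 176.8 N.
Since |235.5| > 176.8 N, static friction cannot hold it; the crate slides down the incline and kinetic friction applies: f = μ_k N = 0.32 × 384.4 = 123 N.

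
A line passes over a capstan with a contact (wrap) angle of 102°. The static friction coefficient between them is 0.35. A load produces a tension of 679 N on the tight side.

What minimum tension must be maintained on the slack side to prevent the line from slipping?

T_min ≈ 364 N

Capstan equation at impending slip: T_tight/T_slack = e^{μβ}.
β = 102° = 1.78 rad; e^{μβ} = e^{0.35×1.78} = 1.865.
T_slack = T_tight / e^{μβ} = 679 / 1.865 = 364 N.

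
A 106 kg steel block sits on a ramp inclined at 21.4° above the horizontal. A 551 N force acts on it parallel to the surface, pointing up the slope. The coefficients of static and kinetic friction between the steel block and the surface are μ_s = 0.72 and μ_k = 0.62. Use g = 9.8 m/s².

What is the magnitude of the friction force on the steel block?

Normal force: N = m g cos θ = 106 × 9.8 × cos 21.4° = 967.2 N.
The friction needed for equilibrium is m g sin θ − P = 379 − 551 = -172 N, measured positive up-slope.
Static friction can supply at most μ_s N = 696.4 N.
Since |-172| ≤ 696.4 N, the steel block remains in static equilibrium and friction takes exactly the required value.

f ≈ 172 N (down the incline)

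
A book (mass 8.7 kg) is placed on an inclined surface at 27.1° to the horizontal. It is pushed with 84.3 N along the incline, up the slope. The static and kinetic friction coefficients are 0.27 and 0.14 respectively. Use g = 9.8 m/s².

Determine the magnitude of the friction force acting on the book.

The normal reaction is N = m g cos θ = 75.9 N.
For equilibrium along the incline the friction force must supply f = m g sin θ − P = 38.84 − 84.3 = -45.46 N (positive meaning up-slope).
Static friction can supply at most μ_s N = 20.49 N.
Since |-45.46| > 20.49 N, static friction cannot hold it; the book slides up the incline and kinetic friction applies: f = μ_k N = 0.14 × 75.9 = 10.6 N.

f ≈ 10.6 N (down the incline)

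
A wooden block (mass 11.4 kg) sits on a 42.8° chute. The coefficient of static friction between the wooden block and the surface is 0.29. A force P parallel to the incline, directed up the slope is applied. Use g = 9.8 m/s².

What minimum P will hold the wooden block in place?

The wooden block tends to slide down (tan θ > μ_s), so at the point of impending slip friction acts up-slope at its limit: f = μ_s N.
P is parallel to the surface, so N = m g cos θ = 82 N.
Along the incline: P + μ_s N = m g sin θ, so P = 75.9 − 0.29×82 = 52.1 N.

P_min ≈ 52.1 N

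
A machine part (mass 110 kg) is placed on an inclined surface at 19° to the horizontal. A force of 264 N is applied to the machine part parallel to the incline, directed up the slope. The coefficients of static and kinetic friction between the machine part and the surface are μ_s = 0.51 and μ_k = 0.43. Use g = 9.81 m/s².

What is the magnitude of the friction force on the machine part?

Perpendicular to the surface, N = m g cos θ = 110·9.81·cos 19° = 1020 N.
For equilibrium along the incline the friction force must supply f = m g sin θ − P = 351.3 − 264 = 87.32 N (positive meaning up-slope).
Maximum static friction available: μ_s N = 0.51 × 1020 = 520.4 N.
Since |87.32| ≤ 520.4 N, the machine part remains in static equilibrium and friction takes exactly the required value.

f ≈ 87.3 N (up the incline)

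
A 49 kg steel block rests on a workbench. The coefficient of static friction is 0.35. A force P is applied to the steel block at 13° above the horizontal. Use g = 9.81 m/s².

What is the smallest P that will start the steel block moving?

N = m g − P sin α (the pull lifts the steel block).
At impending slip, P cos α = μ_s N = μ_s (m g − P sin α).
Solving: P (cos α + μ_s sin α) = μ_s m g → P = 0.35×481/(cos 13° + 0.35 sin 13°) = 168/1.053 = 160 N.

P ≈ 160 N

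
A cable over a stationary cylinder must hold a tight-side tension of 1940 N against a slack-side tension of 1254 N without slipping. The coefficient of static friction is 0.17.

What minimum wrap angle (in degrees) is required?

T₂/T₁ = e^{μβ} → β = ln(T₂/T₁)/μ.
β = ln(1940/1254)/0.17 = 0.4363/0.17 = 2.567 rad.
In degrees: β = 2.567 × 180/π = 147°.

β_min ≈ 147°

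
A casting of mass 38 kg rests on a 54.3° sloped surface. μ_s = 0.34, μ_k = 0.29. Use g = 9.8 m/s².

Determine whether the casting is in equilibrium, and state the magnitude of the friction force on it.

N = m g cos θ = 217 N.
Down-slope weight component: m g sin θ = 302 N.
μ_s N = 73.9 N.
302 > 73.9 N, so it slides; kinetic friction f = μ_k N = 0.29×217 = 63 N.

f ≈ 63 N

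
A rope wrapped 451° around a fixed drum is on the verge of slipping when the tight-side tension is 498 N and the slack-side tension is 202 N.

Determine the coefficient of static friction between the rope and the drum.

T₂/T₁ = e^{μβ} → μ = ln(T₂/T₁)/β.
β = 451° = 7.871 rad.
μ = ln(498/202)/7.871 = ln(2.465)/7.871 = 0.115.

μ ≈ 0.115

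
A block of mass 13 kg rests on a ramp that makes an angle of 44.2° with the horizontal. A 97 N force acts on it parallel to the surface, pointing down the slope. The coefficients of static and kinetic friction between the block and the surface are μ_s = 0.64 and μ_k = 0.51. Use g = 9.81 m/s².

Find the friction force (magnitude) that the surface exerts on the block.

The normal reaction is N = m g cos θ = 91.43 N.
The friction needed for equilibrium is m g sin θ + P = 88.91 + 97 = 185.9 N, measured positive up-slope.
Static friction can supply at most μ_s N = 58.51 N.
|185.9| exceeds 58.51 N, so the block slips down-slope; friction is kinetic, f = μ_k N = 0.51×91.43 = 46.6 N.

f ≈ 46.6 N (up the incline)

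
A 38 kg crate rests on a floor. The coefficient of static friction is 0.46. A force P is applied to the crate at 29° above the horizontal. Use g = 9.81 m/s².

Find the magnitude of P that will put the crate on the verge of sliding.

P ≈ 156 N

N = m g − P sin α (the pull lifts the crate).
At impending slip, P cos α = μ_s N = μ_s (m g − P sin α).
Solving: P (cos α + μ_s sin α) = μ_s m g → P = 0.46×373/(cos 29° + 0.46 sin 29°) = 171/1.098 = 156 N.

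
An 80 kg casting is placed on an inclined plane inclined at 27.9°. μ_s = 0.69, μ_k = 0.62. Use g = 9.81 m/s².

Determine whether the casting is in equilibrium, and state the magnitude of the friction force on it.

f ≈ 367 N

N = m g cos θ = 694 N.
Down-slope weight component: m g sin θ = 367 N.
μ_s N = 479 N.
367 ≤ 479 N, so it stays put; friction = 367 N.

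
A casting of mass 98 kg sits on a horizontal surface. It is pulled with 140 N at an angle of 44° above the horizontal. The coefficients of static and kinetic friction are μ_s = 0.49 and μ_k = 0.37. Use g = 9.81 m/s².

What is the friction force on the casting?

Vertical equilibrium gives N = m g − P sin α = 864.1 N.
For equilibrium, f = P cos α = 140×cos 44° = 100.7 N.
The static-friction limit is μ_s N = 423.4 N.
Since 100.7 N does not exceed the limit, the casting stays at rest and f = 101 N.

f ≈ 101 N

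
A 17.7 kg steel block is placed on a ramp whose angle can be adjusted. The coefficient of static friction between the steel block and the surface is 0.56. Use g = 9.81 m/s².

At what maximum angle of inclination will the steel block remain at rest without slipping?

At the slip threshold, m g sin θ = μ_s · m g cos θ, so tan θ = μ_s.
θ_max = arctan(0.56) = 29.2°.

θ_max ≈ 29.2°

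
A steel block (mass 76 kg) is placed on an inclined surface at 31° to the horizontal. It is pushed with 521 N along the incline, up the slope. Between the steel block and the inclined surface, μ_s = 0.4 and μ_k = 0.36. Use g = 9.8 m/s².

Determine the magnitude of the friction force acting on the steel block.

Perpendicular to the surface, N = m g cos θ = 76·9.8·cos 31° = 638.4 N.
For equilibrium along the incline the friction force must supply f = m g sin θ − P = 383.6 − 521 = -137.4 N (positive meaning up-slope).
Static friction can supply at most μ_s N = 255.4 N.
Since |-137.4| ≤ 255.4 N, the steel block remains in static equilibrium and friction takes exactly the required value.

f ≈ 137 N (down the incline)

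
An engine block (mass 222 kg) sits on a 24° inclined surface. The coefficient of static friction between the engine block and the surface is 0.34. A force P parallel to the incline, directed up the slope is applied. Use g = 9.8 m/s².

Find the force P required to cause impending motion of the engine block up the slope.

At impending motion up the slope, friction acts down-slope at its limit: f = μ_s N.
P is parallel to the surface, so N = m g cos θ = 1990 N.
Along the incline: P = m g sin θ + μ_s N = 885 + 0.34×1990 = 1560 N.

P ≈ 1560 N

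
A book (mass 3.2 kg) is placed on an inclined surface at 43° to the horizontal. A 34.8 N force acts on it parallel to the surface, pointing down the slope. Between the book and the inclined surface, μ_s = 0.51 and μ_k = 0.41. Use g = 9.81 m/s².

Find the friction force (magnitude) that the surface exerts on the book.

Perpendicular to the surface, N = m g cos θ = 3.2·9.81·cos 43° = 22.96 N.
Parallel to the incline, ΣF = 0 gives f = m g sin θ + P = 21.41 + 34.8 = 56.21 N (up-slope positive).
Maximum static friction available: μ_s N = 0.51 × 22.96 = 11.71 N.
Since |56.21| > 11.71 N, static friction cannot hold it; the book slides down the incline and kinetic friction applies: f = μ_k N = 0.41 × 22.96 = 9.41 N.

f ≈ 9.41 N (up the incline)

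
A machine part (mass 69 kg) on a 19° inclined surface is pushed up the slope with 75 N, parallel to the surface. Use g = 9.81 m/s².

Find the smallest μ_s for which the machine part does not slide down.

μ_s,min ≈ 0.227

N = m g cos θ = 640 N.
Friction must make up the shortfall along the incline: f = m g sin θ − P = 220.4 − 75 = 145.4 N.
At the threshold f = μ_s N, so μ_s,min = 145.4/640 = 0.227.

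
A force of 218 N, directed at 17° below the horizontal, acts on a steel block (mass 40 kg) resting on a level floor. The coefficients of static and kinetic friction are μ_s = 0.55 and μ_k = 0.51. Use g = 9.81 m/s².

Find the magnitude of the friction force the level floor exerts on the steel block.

Vertical equilibrium gives N = m g + P sin α = 456.1 N.
For equilibrium, f = P cos α = 218×cos 17° = 208.5 N.
μ_s N = 0.55 × 456.1 = 250.9 N.
208.5 ≤ 250.9 N → static; friction equals the required 208 N.

f ≈ 208 N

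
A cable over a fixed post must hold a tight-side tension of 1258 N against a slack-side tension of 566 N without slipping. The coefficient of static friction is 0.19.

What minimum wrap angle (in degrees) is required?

T₂/T₁ = e^{μβ} → β = ln(T₂/T₁)/μ.
β = ln(1258/566)/0.19 = 0.7987/0.19 = 4.204 rad.
In degrees: β = 4.204 × 180/π = 241°.

β_min ≈ 241°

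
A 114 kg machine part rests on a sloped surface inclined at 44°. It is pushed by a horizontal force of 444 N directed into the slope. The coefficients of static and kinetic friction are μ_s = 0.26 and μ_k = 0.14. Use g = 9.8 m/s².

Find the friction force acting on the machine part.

The horizontal push has a component P sin θ into the surface, so N = m g cos θ + P sin θ = 803.6 + 308.4 = 1112 N.
Parallel to the incline: P cos θ − m g sin θ = 319.4 − 776.1 = -456.7 N; the friction needed to balance this is 456.7 N acting up the slope.
The limit of static friction is μ_s N = 289.1 N.
|f_req| = 456.7 > 289.1 N → the machine part slides down the incline; f = μ_k N = 0.14 × 1112 = 156 N.

f ≈ 156 N (up the incline)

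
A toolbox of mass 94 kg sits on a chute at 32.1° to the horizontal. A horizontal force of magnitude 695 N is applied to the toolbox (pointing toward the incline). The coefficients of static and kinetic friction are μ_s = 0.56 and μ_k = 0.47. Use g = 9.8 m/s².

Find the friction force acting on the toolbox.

f ≈ 99.2 N (down the incline)

The horizontal push has a component P sin θ into the surface, so N = m g cos θ + P sin θ = 780.4 + 369.3 = 1150 N.
Parallel to the incline: P cos θ − m g sin θ = 588.7 − 489.5 = 99.23 N; the friction needed to balance this is 99.23 N acting down the slope.
The limit of static friction is μ_s N = 643.8 N.
|f_req| = 99.23 ≤ 643.8 N → the toolbox is in equilibrium; friction equals the required value.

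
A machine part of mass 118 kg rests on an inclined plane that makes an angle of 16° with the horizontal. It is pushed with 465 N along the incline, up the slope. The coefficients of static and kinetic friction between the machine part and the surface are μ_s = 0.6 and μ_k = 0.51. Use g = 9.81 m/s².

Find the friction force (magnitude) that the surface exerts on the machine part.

f ≈ 146 N (down the incline)

Perpendicular to the surface, N = m g cos θ = 118·9.81·cos 16° = 1113 N.
The friction needed for equilibrium is m g sin θ − P = 319.1 − 465 = -145.9 N, measured positive up-slope.
The static-friction ceiling is μ_s N = 0.6 × 1113 = 667.6 N.
Since |-145.9| ≤ 667.6 N, no slip — friction simply equals what equilibrium demands.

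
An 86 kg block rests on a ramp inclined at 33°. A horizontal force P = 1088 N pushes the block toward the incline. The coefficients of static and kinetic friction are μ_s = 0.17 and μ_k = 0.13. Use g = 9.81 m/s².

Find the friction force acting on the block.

f ≈ 169 N (down the incline)

Normal direction: N = m g cos θ + P sin θ = 1300 N.
Parallel to the incline: P cos θ − m g sin θ = 912.5 − 459.5 = 453 N; the friction needed to balance this is 453 N acting down the slope.
The limit of static friction is μ_s N = 221 N.
The required 453 N exceeds the static limit, so the block slides up-slope and f = μ_k N = 0.13×1300 = 169 N.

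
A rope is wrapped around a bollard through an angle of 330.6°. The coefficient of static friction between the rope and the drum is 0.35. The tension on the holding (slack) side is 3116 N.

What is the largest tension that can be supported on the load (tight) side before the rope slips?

T_max ≈ 23500 N

At impending slip the capstan equation gives T₂/T₁ = e^{μβ} with β in radians.
β = 330.6° × π/180 = 5.77 rad.
e^{μβ} = e^{0.35×5.77} = 7.535.
T₂ = T₁ · e^{μβ} = 3116 × 7.535 = 23500 N.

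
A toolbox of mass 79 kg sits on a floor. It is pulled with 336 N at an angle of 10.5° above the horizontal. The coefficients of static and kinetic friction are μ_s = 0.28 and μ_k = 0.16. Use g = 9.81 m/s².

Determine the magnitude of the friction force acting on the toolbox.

Vertical equilibrium gives N = m g − P sin α = 713.8 N.
The horizontal driving force is P cos α = 330.4 N, so equilibrium needs friction f = 330.4 N.
The static-friction limit is μ_s N = 199.9 N.
330.4 > 199.9 N → the toolbox slides; f = μ_k N = 0.16×713.8 = 114 N.

f ≈ 114 N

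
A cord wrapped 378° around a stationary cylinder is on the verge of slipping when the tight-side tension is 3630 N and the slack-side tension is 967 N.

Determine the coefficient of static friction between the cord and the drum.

T₂/T₁ = e^{μβ} → μ = ln(T₂/T₁)/β.
β = 378° = 6.597 rad.
μ = ln(3630/967)/6.597 = ln(3.754)/6.597 = 0.201.

μ ≈ 0.201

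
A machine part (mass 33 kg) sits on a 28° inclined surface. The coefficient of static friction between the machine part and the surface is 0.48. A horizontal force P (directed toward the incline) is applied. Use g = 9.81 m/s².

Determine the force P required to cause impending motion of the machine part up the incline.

At impending motion up the slope, friction acts down-slope at its limit: f = μ_s N.
Perpendicular to the incline: N = m g cos θ + P sin θ.
Along the incline: P cos θ = m g sin θ + μ_s N = m g sin θ + μ_s (m g cos θ + P sin θ).
Solving, P (cos θ − μ_s sin θ) = m g (sin θ + μ_s cos θ), so P = 33×9.81×(sin 28° + 0.48 cos 28°)/(cos 28° − 0.48 sin 28°) = 324×0.8933/0.6576 = 440 N.

P ≈ 440 N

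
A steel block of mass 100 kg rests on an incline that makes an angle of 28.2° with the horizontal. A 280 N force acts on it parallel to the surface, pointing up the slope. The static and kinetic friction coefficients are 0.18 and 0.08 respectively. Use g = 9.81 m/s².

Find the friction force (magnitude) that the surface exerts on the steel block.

The normal reaction is N = m g cos θ = 864.6 N.
Parallel to the incline, ΣF = 0 gives f = m g sin θ − P = 463.6 − 280 = 183.6 N (up-slope positive).
The static-friction ceiling is μ_s N = 0.18 × 864.6 = 155.6 N.
|183.6| exceeds 155.6 N, so the steel block slips down-slope; friction is kinetic, f = μ_k N = 0.08×864.6 = 69.2 N.

f ≈ 69.2 N (up the incline)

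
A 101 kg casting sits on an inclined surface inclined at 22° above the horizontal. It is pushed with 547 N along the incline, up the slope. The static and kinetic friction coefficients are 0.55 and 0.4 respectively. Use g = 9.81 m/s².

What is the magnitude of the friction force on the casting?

f ≈ 176 N (down the incline)

Normal force: N = m g cos θ = 101 × 9.81 × cos 22° = 918.7 N.
Parallel to the incline, ΣF = 0 gives f = m g sin θ − P = 371.2 − 547 = -175.8 N (up-slope positive).
The static-friction ceiling is μ_s N = 0.55 × 918.7 = 505.3 N.
Since |-175.8| ≤ 505.3 N, the casting remains in static equilibrium and friction takes exactly the required value.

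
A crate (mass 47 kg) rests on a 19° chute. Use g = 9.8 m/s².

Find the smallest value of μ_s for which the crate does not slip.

At the slip threshold m g sin θ = μ_s m g cos θ, so μ_s,min = tan θ.
μ_s,min = tan 19° = 0.344.

μ_s,min ≈ 0.344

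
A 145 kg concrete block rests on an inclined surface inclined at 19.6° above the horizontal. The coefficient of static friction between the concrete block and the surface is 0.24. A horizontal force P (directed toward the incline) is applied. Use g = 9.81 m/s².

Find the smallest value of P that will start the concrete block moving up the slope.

P ≈ 927 N

At impending motion up the slope, friction acts down-slope at its limit: f = μ_s N.
Perpendicular to the incline: N = m g cos θ + P sin θ.
Along the incline: P cos θ = m g sin θ + μ_s N = m g sin θ + μ_s (m g cos θ + P sin θ).
Solving, P (cos θ − μ_s sin θ) = m g (sin θ + μ_s cos θ), so P = 145×9.81×(sin 19.6° + 0.24 cos 19.6°)/(cos 19.6° − 0.24 sin 19.6°) = 1420×0.5615/0.8615 = 927 N.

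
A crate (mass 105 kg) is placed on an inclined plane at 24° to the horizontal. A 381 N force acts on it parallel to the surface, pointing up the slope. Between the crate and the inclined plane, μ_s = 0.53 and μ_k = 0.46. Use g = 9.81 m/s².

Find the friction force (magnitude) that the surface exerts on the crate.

The normal reaction is N = m g cos θ = 941 N.
Parallel to the incline, ΣF = 0 gives f = m g sin θ − P = 419 − 381 = 37.96 N (up-slope positive).
Maximum static friction available: μ_s N = 0.53 × 941 = 498.7 N.
Since |37.96| ≤ 498.7 N, no slip — friction simply equals what equilibrium demands.

f ≈ 38 N (up the incline)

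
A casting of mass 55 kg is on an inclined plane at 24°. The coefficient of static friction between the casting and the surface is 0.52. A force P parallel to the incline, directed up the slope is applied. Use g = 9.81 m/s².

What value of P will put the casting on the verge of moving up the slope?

At impending motion up the slope, friction acts down-slope at its limit: f = μ_s N.
P is parallel to the surface, so N = m g cos θ = 493 N.
Along the incline: P = m g sin θ + μ_s N = 219 + 0.52×493 = 476 N.

P ≈ 476 N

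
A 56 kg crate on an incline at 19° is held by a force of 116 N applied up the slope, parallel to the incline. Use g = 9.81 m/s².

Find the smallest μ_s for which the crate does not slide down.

μ_s,min ≈ 0.121

N = m g cos θ = 519.4 N.
Friction must make up the shortfall along the incline: f = m g sin θ − P = 178.9 − 116 = 62.85 N.
At the threshold f = μ_s N, so μ_s,min = 62.85/519.4 = 0.121.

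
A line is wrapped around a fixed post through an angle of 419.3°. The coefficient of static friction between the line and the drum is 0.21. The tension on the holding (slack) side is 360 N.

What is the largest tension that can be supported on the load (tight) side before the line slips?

T_max ≈ 1670 N

At impending slip the capstan equation gives T₂/T₁ = e^{μβ} with β in radians.
β = 419.3° × π/180 = 7.318 rad.
e^{μβ} = e^{0.21×7.318} = 4.65.
T₂ = T₁ · e^{μβ} = 360 × 4.65 = 1670 N.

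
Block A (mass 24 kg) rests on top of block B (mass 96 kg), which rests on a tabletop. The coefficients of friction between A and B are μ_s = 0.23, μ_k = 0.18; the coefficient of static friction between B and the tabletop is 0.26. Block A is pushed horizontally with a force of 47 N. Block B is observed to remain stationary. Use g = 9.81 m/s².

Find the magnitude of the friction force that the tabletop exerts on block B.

f ≈ 47 N

Normal force at the A–B interface: N₁ = m_A g = 235.4 N.
So the A–B interface can sustain at most μ_s N₁ = 54.15 N of static friction.
Since P = 47 N ≤ 54.15 N, A does not slip on B; friction on A equals P = 47 N.
By Newton's third law B feels 47 N forward from A. With B stationary, the floor's static friction on B balances it: f₂ = 47 N (well within μ_s(m_A+m_B)g = 306.1 N).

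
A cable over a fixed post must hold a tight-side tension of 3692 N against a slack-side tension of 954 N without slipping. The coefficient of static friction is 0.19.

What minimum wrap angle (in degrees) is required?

T₂/T₁ = e^{μβ} → β = ln(T₂/T₁)/μ.
β = ln(3692/954)/0.19 = 1.353/0.19 = 7.122 rad.
In degrees: β = 7.122 × 180/π = 408°.

β_min ≈ 408°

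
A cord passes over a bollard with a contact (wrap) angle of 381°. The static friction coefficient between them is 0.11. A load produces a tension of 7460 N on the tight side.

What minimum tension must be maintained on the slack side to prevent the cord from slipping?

T_min ≈ 3590 N

Capstan equation at impending slip: T_tight/T_slack = e^{μβ}.
β = 381° = 6.65 rad; e^{μβ} = e^{0.11×6.65} = 2.078.
T_slack = T_tight / e^{μβ} = 7460 / 2.078 = 3590 N.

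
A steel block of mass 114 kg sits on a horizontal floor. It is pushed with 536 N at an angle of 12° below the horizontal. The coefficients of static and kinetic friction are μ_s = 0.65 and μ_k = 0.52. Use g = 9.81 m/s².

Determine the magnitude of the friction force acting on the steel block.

f ≈ 524 N

The vertical component of P adds to the normal force: N = m g + P sin α = 1118 + 111.4 = 1230 N.
Horizontally, friction must balance P cos α = 524.3 N.
μ_s N = 0.65 × 1230 = 799.4 N.
524.3 ≤ 799.4 N → static; friction equals the required 524 N.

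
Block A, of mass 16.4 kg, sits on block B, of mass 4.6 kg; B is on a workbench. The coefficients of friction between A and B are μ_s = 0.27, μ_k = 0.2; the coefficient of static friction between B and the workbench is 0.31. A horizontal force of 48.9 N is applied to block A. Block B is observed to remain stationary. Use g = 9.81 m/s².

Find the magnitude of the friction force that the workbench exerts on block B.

f ≈ 32.2 N

Between the blocks, N₁ = m_A g = 160.9 N.
Maximum static friction on A from B: μ_s N₁ = 0.27×160.9 = 43.44 N.
Since P = 48.9 N > 43.44 N, A slides on B; the A–B friction is kinetic: f₁ = μ_k N₁ = 0.2×160.9 = 32.2 N.
B experiences an equal 32.2 N forward from A (third law). B is in equilibrium, so the floor supplies f₂ = 32.2 N of static friction (limit μ_s(m_A+m_B)g = 63.86 N, not exceeded).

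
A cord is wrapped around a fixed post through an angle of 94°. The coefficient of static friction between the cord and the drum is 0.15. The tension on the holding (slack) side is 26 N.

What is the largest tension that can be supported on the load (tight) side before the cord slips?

At impending slip the capstan equation gives T₂/T₁ = e^{μβ} with β in radians.
β = 94° × π/180 = 1.641 rad.
e^{μβ} = e^{0.15×1.641} = 1.279.
T₂ = T₁ · e^{μβ} = 26 × 1.279 = 33.3 N.

T_max ≈ 33.3 N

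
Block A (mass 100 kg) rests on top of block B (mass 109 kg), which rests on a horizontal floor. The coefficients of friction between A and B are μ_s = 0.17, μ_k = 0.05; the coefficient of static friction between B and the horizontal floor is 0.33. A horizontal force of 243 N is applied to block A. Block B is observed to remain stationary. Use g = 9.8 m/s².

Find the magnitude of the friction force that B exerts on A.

f ≈ 49 N

Between the blocks, N₁ = m_A g = 980 N.
So the A–B interface can sustain at most μ_s N₁ = 166.6 N of static friction.
Since P = 243 N > 166.6 N, A slides on B; the A–B friction is kinetic: f₁ = μ_k N₁ = 0.05×980 = 49 N.
B experiences an equal 49 N forward from A (third law). B is in equilibrium, so the floor supplies f₂ = 49 N of static friction (limit μ_s(m_A+m_B)g = 675.9 N, not exceeded).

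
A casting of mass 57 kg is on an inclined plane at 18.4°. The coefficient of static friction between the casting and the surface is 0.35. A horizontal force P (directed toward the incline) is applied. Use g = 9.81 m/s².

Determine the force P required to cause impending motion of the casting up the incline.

At impending motion up the slope, friction acts down-slope at its limit: f = μ_s N.
Perpendicular to the incline: N = m g cos θ + P sin θ.
Along the incline: P cos θ = m g sin θ + μ_s N = m g sin θ + μ_s (m g cos θ + P sin θ).
Solving, P (cos θ − μ_s sin θ) = m g (sin θ + μ_s cos θ), so P = 57×9.81×(sin 18.4° + 0.35 cos 18.4°)/(cos 18.4° − 0.35 sin 18.4°) = 559×0.6478/0.8384 = 432 N.

P ≈ 432 N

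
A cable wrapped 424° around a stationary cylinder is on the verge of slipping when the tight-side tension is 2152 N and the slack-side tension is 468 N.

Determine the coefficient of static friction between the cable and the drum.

μ ≈ 0.206

T₂/T₁ = e^{μβ} → μ = ln(T₂/T₁)/β.
β = 424° = 7.4 rad.
μ = ln(2152/468)/7.4 = ln(4.598)/7.4 = 0.206.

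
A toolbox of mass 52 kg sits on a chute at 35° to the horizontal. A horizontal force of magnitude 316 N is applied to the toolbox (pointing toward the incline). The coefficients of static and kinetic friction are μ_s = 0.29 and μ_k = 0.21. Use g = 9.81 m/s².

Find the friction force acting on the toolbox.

The horizontal push has a component P sin θ into the surface, so N = m g cos θ + P sin θ = 417.9 + 181.3 = 599.1 N.
Along the incline, the net driving force (taking up-slope positive) is P cos θ − m g sin θ = 258.9 − 292.6 = -33.74 N, so equilibrium requires friction f = 33.74 N (up-slope).
Maximum static friction: μ_s N = 0.29 × 599.1 = 173.7 N.
|f_req| = 33.74 ≤ 173.7 N → the toolbox is in equilibrium; friction equals the required value.

f ≈ 33.7 N (up the incline)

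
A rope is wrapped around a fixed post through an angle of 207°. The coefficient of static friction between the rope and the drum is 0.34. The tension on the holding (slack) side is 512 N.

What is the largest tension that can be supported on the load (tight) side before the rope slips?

T_max ≈ 1750 N

At impending slip the capstan equation gives T₂/T₁ = e^{μβ} with β in radians.
β = 207° × π/180 = 3.613 rad.
e^{μβ} = e^{0.34×3.613} = 3.416.
T₂ = T₁ · e^{μβ} = 512 × 3.416 = 1750 N.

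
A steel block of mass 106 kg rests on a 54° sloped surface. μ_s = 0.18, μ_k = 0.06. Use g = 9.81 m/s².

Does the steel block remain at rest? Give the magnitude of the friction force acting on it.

f ≈ 36.7 N

N = m g cos θ = 611 N.
Down-slope weight component: m g sin θ = 841 N.
μ_s N = 110 N.
841 > 110 N, so it slides; kinetic friction f = μ_k N = 0.06×611 = 36.7 N.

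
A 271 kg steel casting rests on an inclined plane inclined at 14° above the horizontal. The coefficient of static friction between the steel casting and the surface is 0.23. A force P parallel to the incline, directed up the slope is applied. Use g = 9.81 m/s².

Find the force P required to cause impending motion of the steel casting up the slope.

P ≈ 1240 N

At impending motion up the slope, friction acts down-slope at its limit: f = μ_s N.
P is parallel to the surface, so N = m g cos θ = 2580 N.
Along the incline: P = m g sin θ + μ_s N = 643 + 0.23×2580 = 1240 N.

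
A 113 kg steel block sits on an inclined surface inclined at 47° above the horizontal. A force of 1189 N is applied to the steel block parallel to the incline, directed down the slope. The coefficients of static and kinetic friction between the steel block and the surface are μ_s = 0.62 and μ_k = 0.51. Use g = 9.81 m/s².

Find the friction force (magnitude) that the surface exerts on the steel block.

f ≈ 386 N (up the incline)

The normal reaction is N = m g cos θ = 756 N.
The friction needed for equilibrium is m g sin θ + P = 810.7 + 1189 = 2000 N, measured positive up-slope.
Maximum static friction available: μ_s N = 0.62 × 756 = 468.7 N.
Since |2000| > 468.7 N, static friction cannot hold it; the steel block slides down the incline and kinetic friction applies: f = μ_k N = 0.51 × 756 = 386 N.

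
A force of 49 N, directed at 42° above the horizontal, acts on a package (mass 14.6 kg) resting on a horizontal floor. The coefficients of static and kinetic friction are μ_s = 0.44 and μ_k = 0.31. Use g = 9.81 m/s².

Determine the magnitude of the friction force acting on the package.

f ≈ 36.4 N

N = m g − P sin α = 143.2 − 49×sin 42° = 110.4 N.
Horizontally, friction must balance P cos α = 36.41 N.
μ_s N = 0.44 × 110.4 = 48.59 N.
Since 36.41 N does not exceed the limit, the package stays at rest and f = 36.4 N.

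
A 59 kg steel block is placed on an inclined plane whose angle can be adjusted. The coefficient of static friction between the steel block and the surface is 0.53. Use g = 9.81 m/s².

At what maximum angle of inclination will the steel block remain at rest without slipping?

θ_max ≈ 27.9°

At the slip threshold, m g sin θ = μ_s · m g cos θ, so tan θ = μ_s.
θ_max = arctan(0.53) = 27.9°.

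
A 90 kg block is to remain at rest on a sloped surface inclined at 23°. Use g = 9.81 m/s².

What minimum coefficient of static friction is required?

At the slip threshold m g sin θ = μ_s m g cos θ, so μ_s,min = tan θ.
μ_s,min = tan 23° = 0.424.

μ_s,min ≈ 0.424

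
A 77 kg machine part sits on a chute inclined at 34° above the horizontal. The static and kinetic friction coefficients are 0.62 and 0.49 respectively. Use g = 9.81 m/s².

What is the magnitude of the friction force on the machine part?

Perpendicular to the surface, N = m g cos θ = 77·9.81·cos 34° = 626.2 N.
Along the slope the weight component is m g sin θ = 422.4 N; friction must supply exactly this, acting up-slope.
The static-friction ceiling is μ_s N = 0.62 × 626.2 = 388.3 N.
Since |422.4| > 388.3 N, static friction cannot hold it; the machine part slides down the incline and kinetic friction applies: f = μ_k N = 0.49 × 626.2 = 307 N.

f ≈ 307 N (up the incline)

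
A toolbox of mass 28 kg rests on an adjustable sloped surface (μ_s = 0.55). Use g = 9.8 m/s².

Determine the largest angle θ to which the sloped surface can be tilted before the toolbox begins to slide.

θ_max ≈ 28.8°

At the slip threshold, m g sin θ = μ_s · m g cos θ, so tan θ = μ_s.
θ_max = arctan(0.55) = 28.8°.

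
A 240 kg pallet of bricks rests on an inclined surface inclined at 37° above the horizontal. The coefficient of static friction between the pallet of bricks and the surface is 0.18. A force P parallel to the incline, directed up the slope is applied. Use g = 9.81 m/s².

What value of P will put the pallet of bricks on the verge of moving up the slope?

P ≈ 1760 N

At impending motion up the slope, friction acts down-slope at its limit: f = μ_s N.
P is parallel to the surface, so N = m g cos θ = 1880 N.
Along the incline: P = m g sin θ + μ_s N = 1420 + 0.18×1880 = 1760 N.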